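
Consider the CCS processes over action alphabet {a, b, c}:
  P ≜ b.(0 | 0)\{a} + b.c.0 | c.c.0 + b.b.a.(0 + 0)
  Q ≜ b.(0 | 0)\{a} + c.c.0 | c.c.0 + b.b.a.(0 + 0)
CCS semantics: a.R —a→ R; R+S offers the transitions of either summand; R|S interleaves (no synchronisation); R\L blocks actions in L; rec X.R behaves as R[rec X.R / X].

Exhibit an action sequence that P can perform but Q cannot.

LTS(P): 13 reachable states
  u0 = b.(0 | 0)\{a} + b.c.0 | c.c.0 + b.b.a.(0 + 0) :: --b--▸ u1, --b--▸ u2, --b--▸ u3, --c--▸ u4
  u1 = (0 | 0)\{a} :: (no moves)
  u2 = b.a.(0 + 0) :: --b--▸ u5
  u3 = c.0 | c.c.0 :: --c--▸ u6, --c--▸ u7
  u4 = b.c.0 | c.0 :: --b--▸ u7, --c--▸ u8
  u5 = a.(0 + 0) :: --a--▸ u9
  u6 = 0 | c.c.0 :: --c--▸ u10
  u7 = c.0 | c.0 :: --c--▸ u10, --c--▸ u11
  u8 = b.c.0 | 0 :: --b--▸ u11
  u9 = 0 + 0 :: (no moves)
  u10 = 0 | c.0 :: --c--▸ u12
  u11 = c.0 | 0 :: --c--▸ u12
  u12 = 0 | 0 :: (no moves)
LTS(Q): 13 reachable states
  v0 = b.(0 | 0)\{a} + c.c.0 | c.c.0 + b.b.a.(0 + 0) :: --b--▸ v1, --b--▸ v2, --c--▸ v3, --c--▸ v4
  v1 = (0 | 0)\{a} :: (no moves)
  v2 = b.a.(0 + 0) :: --b--▸ v5
  v3 = c.0 | c.c.0 :: --c--▸ v6, --c--▸ v7
  v4 = c.c.0 | c.0 :: --c--▸ v7, --c--▸ v8
  v5 = a.(0 + 0) :: --a--▸ v9
  v6 = 0 | c.c.0 :: --c--▸ v10
  v7 = c.0 | c.0 :: --c--▸ v10, --c--▸ v11
  v8 = c.c.0 | 0 :: --c--▸ v11
  v9 = 0 + 0 :: (no moves)
  v10 = 0 | c.0 :: --c--▸ v12
  v11 = c.0 | 0 :: --c--▸ v12
  v12 = 0 | 0 :: (no moves)
Executing bc from P (initial set {u0}):
  [1] b ⇒ {u1, u2, u3}
  [2] c ⇒ {u6, u7}
  P completes σ.
Executing bc from Q (initial set {v0}):
  [1] b ⇒ {v1, v2}
  [2] c ⇒ ∅  — Q cannot continue

bc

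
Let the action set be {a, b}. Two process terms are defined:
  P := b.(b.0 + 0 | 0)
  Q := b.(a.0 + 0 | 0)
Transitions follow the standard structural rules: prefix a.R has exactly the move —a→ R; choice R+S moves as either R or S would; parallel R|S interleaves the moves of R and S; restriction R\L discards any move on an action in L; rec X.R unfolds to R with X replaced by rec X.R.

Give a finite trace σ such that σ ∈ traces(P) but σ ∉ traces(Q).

LTS(P): 3 reachable states
  p0 = b.(b.0 + 0 | 0) ⊢ =b=> p1
  p1 = b.0 + 0 | 0 ⊢ =b=> p2
  p2 = 0 ⊢ (no moves)
LTS(Q): 3 reachable states
  q0 = b.(a.0 + 0 | 0) ⊢ =b=> q1
  q1 = a.0 + 0 | 0 ⊢ =a=> q2
  q2 = 0 ⊢ (no moves)
Run σ = ⟨bb⟩ on P: start {p0}
  after b @ step 1: {p1}
  after b @ step 2: {p2}
  — P admits the full trace.
Run σ = ⟨bb⟩ on Q: start {q0}
  after b @ step 1: {q1}
  after b @ step 2: ∅  — Q cannot continue

bb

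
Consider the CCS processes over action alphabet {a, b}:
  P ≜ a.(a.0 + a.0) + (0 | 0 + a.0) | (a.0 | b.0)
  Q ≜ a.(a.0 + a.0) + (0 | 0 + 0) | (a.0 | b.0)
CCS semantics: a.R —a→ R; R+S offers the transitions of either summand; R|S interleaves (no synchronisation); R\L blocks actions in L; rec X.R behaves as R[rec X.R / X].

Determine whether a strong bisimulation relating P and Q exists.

NO

Reachable graph of P (10 states):
  p0 = a.(a.0 + a.0) + (0 | 0 + a.0) | (a.0 | b.0) ⊢ —a→ p1, —a→ p2, —a→ p3, —b→ p4
  p1 = (0 | 0 + a.0) | (0 | b.0) ⊢ —a→ p5, —b→ p6
  p2 = 0 | (a.0 | b.0) ⊢ —a→ p5, —b→ p7
  p3 = a.0 + a.0 ⊢ —a→ p8
  p4 = (0 | 0 + a.0) | (a.0 | 0) ⊢ —a→ p6, —a→ p7
  p5 = 0 | (0 | b.0) ⊢ —b→ p9
  p6 = (0 | 0 + a.0) | (0 | 0) ⊢ —a→ p9
  p7 = 0 | (a.0 | 0) ⊢ —a→ p9
  p8 = 0 ⊢ stopped
  p9 = 0 | (0 | 0) ⊢ stopped
Reachable graph of Q (6 states):
  q0 = a.(a.0 + a.0) + (0 | 0 + 0) | (a.0 | b.0) ⊢ —a→ q1, —a→ q2, —b→ q3
  q1 = (0 | 0 + 0) | (0 | b.0) ⊢ —b→ q4
  q2 = a.0 + a.0 ⊢ —a→ q5
  q3 = (0 | 0 + 0) | (a.0 | 0) ⊢ —a→ q4
  q4 = (0 | 0 + 0) | (0 | 0) ⊢ stopped
  q5 = 0 ⊢ stopped
Partition-refinement fixed point:
  B0 = {p0}
  B1 = {p4}
  B2 = {p3, p6, p7, q2, q3}
  B3 = {p8, p9, q4, q5}
  B4 = {p1, p2}
  B5 = {p5, q1}
  B6 = {q0}
p0 ∈ B0, q0 ∈ B6 → different blocks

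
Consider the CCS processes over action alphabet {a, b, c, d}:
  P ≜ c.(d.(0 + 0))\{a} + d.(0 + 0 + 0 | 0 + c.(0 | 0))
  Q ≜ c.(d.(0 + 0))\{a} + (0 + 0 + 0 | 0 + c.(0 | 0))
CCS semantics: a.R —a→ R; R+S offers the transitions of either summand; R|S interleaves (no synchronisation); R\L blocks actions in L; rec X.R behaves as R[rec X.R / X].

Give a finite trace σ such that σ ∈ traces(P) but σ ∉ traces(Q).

Reachable graph of P (5 states):
  u0 = c.(d.(0 + 0))\{a} + d.(0 + 0 + 0 | 0 + c.(0 | 0)) → --c--▸ u1, --d--▸ u2
  u1 = (d.(0 + 0))\{a} → --d--▸ u3
  u2 = 0 + 0 + 0 | 0 + c.(0 | 0) → --c--▸ u4
  u3 = (0 + 0)\{a} → deadlocked
  u4 = 0 | 0 → deadlocked
Reachable graph of Q (4 states):
  v0 = c.(d.(0 + 0))\{a} + (0 + 0 + 0 | 0 + c.(0 | 0)) → --c--▸ v1, --c--▸ v2
  v1 = (d.(0 + 0))\{a} → --d--▸ v3
  v2 = 0 | 0 → deadlocked
  v3 = (0 + 0)\{a} → deadlocked
Trace ⟨d⟩ through P, begin at {u0}:
  step 1 (d): {u2}
  ✓ P
Trace ⟨d⟩ through Q, begin at {v0}:
  step 1 (d): ∅  — Q cannot continue

d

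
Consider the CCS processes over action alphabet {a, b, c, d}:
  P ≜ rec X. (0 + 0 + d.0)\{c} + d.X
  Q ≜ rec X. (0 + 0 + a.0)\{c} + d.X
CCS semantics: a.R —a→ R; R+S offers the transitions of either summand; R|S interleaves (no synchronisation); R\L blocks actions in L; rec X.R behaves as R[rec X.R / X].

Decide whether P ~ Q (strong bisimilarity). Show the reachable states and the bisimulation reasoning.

not bisimilar

LTS(P): 2 reachable states
  s0 = rec X. (0 + 0 + d.0)\{c} + d.X :: --d--▸ s0, --d--▸ s1
  s1 = 0\{c} :: ·
LTS(Q): 2 reachable states
  t0 = rec X. (0 + 0 + a.0)\{c} + d.X :: --a--▸ t1, --d--▸ t0
  t1 = 0\{c} :: ·
Partition-refinement fixed point:
  B0 = {s0}
  B1 = {s1, t1}
  B2 = {t0}
s0 ∈ B0, t0 ∈ B2 → different blocks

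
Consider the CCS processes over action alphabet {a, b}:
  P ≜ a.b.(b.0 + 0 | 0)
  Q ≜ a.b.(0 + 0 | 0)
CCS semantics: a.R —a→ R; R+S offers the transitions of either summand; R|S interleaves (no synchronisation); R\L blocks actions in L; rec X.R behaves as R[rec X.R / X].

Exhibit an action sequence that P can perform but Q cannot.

abb

P's transition system — 4 states:
  m0 = a.b.(b.0 + 0 | 0) has moves ··a··> m1
  m1 = b.(b.0 + 0 | 0) has moves ··b··> m2
  m2 = b.0 + 0 | 0 has moves ··b··> m3
  m3 = 0 has moves deadlocked
Q's transition system — 3 states:
  n0 = a.b.(0 + 0 | 0) has moves ··a··> n1
  n1 = b.(0 + 0 | 0) has moves ··b··> n2
  n2 = 0 + 0 | 0 has moves deadlocked
Executing abb from P (initial set {m0}):
  after a @ step 1: {m1}
  after b @ step 2: {m2}
  after b @ step 3: {m3}
  P completes σ.
Executing abb from Q (initial set {n0}):
  after a @ step 1: {n1}
  after b @ step 2: {n2}
  after b @ step 3: ∅  — Q cannot continue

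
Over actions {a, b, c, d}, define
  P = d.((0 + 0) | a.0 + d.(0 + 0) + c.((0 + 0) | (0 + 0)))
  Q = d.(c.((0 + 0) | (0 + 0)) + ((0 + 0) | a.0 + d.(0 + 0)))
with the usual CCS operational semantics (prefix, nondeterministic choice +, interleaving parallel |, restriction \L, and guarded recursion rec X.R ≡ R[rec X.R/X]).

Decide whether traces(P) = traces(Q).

traces(P) = traces(Q)

Reachable graph of P (5 states):
  m0 = d.((0 + 0) | a.0 + d.(0 + 0) + c.((0 + 0) | (0 + 0))) has moves ··d··> m1
  m1 = (0 + 0) | a.0 + d.(0 + 0) + c.((0 + 0) | (0 + 0)) has moves ··a··> m2, ··c··> m3, ··d··> m4
  m2 = (0 + 0) | 0 has moves ·
  m3 = (0 + 0) | (0 + 0) has moves ·
  m4 = 0 + 0 has moves ·
Reachable graph of Q (5 states):
  n0 = d.(c.((0 + 0) | (0 + 0)) + ((0 + 0) | a.0 + d.(0 + 0))) has moves ··d··> n1
  n1 = c.((0 + 0) | (0 + 0)) + ((0 + 0) | a.0 + d.(0 + 0)) has moves ··a··> n2, ··c··> n3, ··d··> n4
  n2 = (0 + 0) | 0 has moves ·
  n3 = (0 + 0) | (0 + 0) has moves ·
  n4 = 0 + 0 has moves ·
Partition-refinement fixed point:
  B0 = {m0, n0}
  B1 = {m1, n1}
  B2 = {m2, m3, m4, n2, n3, n4}
m0 ∈ B0, n0 ∈ B0 → same block
Bisimilar ⇒ trace-equivalent.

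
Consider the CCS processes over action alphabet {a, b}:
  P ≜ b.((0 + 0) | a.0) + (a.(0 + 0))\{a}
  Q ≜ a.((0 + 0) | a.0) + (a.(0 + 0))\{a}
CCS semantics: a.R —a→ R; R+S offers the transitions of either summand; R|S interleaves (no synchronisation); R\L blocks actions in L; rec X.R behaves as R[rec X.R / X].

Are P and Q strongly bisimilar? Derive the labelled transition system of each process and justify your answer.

P's transition system — 3 states:
  s0 = b.((0 + 0) | a.0) + (a.(0 + 0))\{a} → -b-> s1
  s1 = (0 + 0) | a.0 → -a-> s2
  s2 = (0 + 0) | 0 → ·
Q's transition system — 3 states:
  t0 = a.((0 + 0) | a.0) + (a.(0 + 0))\{a} → -a-> t1
  t1 = (0 + 0) | a.0 → -a-> t2
  t2 = (0 + 0) | 0 → ·
Bisimilarity quotient blocks:
  B0 = {s0}
  B1 = {s1, t1}
  B2 = {s2, t2}
  B3 = {t0}
s0 ∈ B0, t0 ∈ B3 → different blocks

P ≁ Q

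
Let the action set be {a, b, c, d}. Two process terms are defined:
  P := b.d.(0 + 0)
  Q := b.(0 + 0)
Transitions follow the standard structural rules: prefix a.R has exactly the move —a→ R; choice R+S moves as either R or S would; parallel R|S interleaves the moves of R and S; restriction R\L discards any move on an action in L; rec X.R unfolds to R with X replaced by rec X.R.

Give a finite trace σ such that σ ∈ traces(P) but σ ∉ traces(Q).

bd

LTS(P): 3 reachable states
  s0 = b.d.(0 + 0) → ··b··> s1
  s1 = d.(0 + 0) → ··d··> s2
  s2 = 0 + 0 → ∅
LTS(Q): 2 reachable states
  t0 = b.(0 + 0) → ··b··> t1
  t1 = 0 + 0 → ∅
Executing bd from P (initial set {s0}):
  step 1 (b): {s1}
  step 2 (d): {s2}
  P completes σ.
Executing bd from Q (initial set {t0}):
  step 1 (b): {t1}
  step 2 (d): no successor for Q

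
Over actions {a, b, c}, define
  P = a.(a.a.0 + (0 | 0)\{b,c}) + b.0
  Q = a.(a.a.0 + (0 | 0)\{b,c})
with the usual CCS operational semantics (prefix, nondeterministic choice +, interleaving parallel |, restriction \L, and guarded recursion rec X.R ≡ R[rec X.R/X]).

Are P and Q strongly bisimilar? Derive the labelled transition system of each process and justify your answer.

P ≁ Q

Reachable graph of P (4 states):
  p0 = a.(a.a.0 + (0 | 0)\{b,c}) + b.0 :: =a=> p1, =b=> p2
  p1 = a.a.0 + (0 | 0)\{b,c} :: =a=> p3
  p2 = 0 :: (no moves)
  p3 = a.0 :: =a=> p2
Reachable graph of Q (4 states):
  q0 = a.(a.a.0 + (0 | 0)\{b,c}) :: =a=> q1
  q1 = a.a.0 + (0 | 0)\{b,c} :: =a=> q2
  q2 = a.0 :: =a=> q3
  q3 = 0 :: (no moves)
Partition-refinement fixed point:
  B0 = {p0}
  B1 = {p2, q3}
  B2 = {p1, q1}
  B3 = {p3, q2}
  B4 = {q0}
p0 ∈ B0, q0 ∈ B4 → different blocks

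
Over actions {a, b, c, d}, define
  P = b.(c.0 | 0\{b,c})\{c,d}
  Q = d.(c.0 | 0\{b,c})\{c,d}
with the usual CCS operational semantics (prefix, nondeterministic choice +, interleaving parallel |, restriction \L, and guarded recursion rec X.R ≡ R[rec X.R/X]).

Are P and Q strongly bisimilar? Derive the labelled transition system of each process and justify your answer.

not bisimilar

Reachable graph of P (2 states):
  p0 = b.(c.0 | 0\{b,c})\{c,d} | ··b··> p1
  p1 = (c.0 | 0\{b,c})\{c,d} | ·
Reachable graph of Q (2 states):
  q0 = d.(c.0 | 0\{b,c})\{c,d} | ··d··> q1
  q1 = (c.0 | 0\{b,c})\{c,d} | ·
Partition-refinement fixed point:
  B0 = {p0}
  B1 = {p1, q1}
  B2 = {q0}
p0 ∈ B0, q0 ∈ B2 → different blocks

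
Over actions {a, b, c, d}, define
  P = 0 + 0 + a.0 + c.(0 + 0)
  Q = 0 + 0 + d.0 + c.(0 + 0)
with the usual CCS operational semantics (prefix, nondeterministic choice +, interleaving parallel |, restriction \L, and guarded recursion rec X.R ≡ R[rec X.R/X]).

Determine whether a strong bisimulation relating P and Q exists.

P ≁ Q

P's transition system — 3 states:
  s0 = 0 + 0 + a.0 + c.(0 + 0) → --a--▸ s1, --c--▸ s2
  s1 = 0 → stopped
  s2 = 0 + 0 → stopped
Q's transition system — 3 states:
  t0 = 0 + 0 + d.0 + c.(0 + 0) → --c--▸ t1, --d--▸ t2
  t1 = 0 + 0 → stopped
  t2 = 0 → stopped
Partition-refinement fixed point:
  B0 = {s0}
  B1 = {s1, s2, t1, t2}
  B2 = {t0}
s0 ∈ B0, t0 ∈ B2 → different blocks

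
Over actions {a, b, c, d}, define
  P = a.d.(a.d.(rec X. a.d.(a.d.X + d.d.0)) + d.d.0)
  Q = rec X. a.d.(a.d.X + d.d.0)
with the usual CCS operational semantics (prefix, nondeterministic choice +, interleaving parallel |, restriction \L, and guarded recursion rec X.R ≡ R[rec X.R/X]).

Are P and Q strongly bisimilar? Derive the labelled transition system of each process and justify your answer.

P ~ Q

Reachable graph of P (7 states):
  p0 = a.d.(a.d.(rec X. a.d.(a.d.X + d.d.0)) + d.d.0) :: -a-> p1
  p1 = d.(a.d.(rec X. a.d.(a.d.X + d.d.0)) + d.d.0) :: -d-> p2
  p2 = a.d.(rec X. a.d.(a.d.X + d.d.0)) + d.d.0 :: -a-> p3, -d-> p4
  p3 = d.(rec X. a.d.(a.d.X + d.d.0)) :: -d-> p5
  p4 = d.0 :: -d-> p6
  p5 = rec X. a.d.(a.d.X + d.d.0) :: -a-> p1
  p6 = 0 :: ∅
Reachable graph of Q (6 states):
  q0 = rec X. a.d.(a.d.X + d.d.0) :: -a-> q1
  q1 = d.(a.d.(rec X. a.d.(a.d.X + d.d.0)) + d.d.0) :: -d-> q2
  q2 = a.d.(rec X. a.d.(a.d.X + d.d.0)) + d.d.0 :: -a-> q3, -d-> q4
  q3 = d.(rec X. a.d.(a.d.X + d.d.0)) :: -d-> q0
  q4 = d.0 :: -d-> q5
  q5 = 0 :: ∅
Bisimilarity quotient blocks:
  B0 = {p0, p5, q0}
  B1 = {p1, q1}
  B2 = {p2, q2}
  B3 = {p4, q4}
  B4 = {p6, q5}
  B5 = {p3, q3}
p0 ∈ B0, q0 ∈ B0 → same block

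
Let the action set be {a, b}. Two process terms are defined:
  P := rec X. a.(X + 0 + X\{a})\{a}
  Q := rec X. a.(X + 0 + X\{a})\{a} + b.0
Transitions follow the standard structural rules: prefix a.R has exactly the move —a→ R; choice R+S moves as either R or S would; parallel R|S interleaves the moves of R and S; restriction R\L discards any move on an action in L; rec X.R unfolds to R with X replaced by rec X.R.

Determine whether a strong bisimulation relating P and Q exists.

LTS(P): 2 reachable states
  u0 = rec X. a.(X + 0 + X\{a})\{a} :: -a-> u1
  u1 = ((rec X. a.(X + 0 + X\{a})\{a}) + 0 + (rec X. a.(X + 0 + X\{a})\{a})\{a})\{a} :: ·
LTS(Q): 5 reachable states
  v0 = rec X. a.(X + 0 + X\{a})\{a} + b.0 :: -a-> v1, -b-> v2
  v1 = ((rec X. a.(X + 0 + X\{a})\{a} + b.0) + 0 + (rec X. a.(X + 0 + X\{a})\{a} + b.0)\{a})\{a} :: -b-> v3, -b-> v4
  v2 = 0 :: ·
  v3 = 0\{a} :: ·
  v4 = 0\{a}\{a} :: ·
Partition-refinement fixed point:
  B0 = {u0}
  B1 = {u1, v2, v3, v4}
  B2 = {v0}
  B3 = {v1}
u0 ∈ B0, v0 ∈ B2 → different blocks

not bisimilar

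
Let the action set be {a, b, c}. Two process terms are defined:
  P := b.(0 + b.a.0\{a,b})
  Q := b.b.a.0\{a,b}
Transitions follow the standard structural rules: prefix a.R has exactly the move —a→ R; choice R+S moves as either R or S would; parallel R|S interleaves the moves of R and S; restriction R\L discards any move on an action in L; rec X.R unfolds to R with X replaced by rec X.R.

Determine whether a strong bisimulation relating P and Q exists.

bisimilar

P's transition system — 4 states:
  u0 = b.(0 + b.a.0\{a,b}) | —b→ u1
  u1 = 0 + b.a.0\{a,b} | —b→ u2
  u2 = a.0\{a,b} | —a→ u3
  u3 = 0\{a,b} | deadlocked
Q's transition system — 4 states:
  v0 = b.b.a.0\{a,b} | —b→ v1
  v1 = b.a.0\{a,b} | —b→ v2
  v2 = a.0\{a,b} | —a→ v3
  v3 = 0\{a,b} | deadlocked
Partition-refinement fixed point:
  B0 = {u0, v0}
  B1 = {u1, v1}
  B2 = {u2, v2}
  B3 = {u3, v3}
u0 ∈ B0, v0 ∈ B0 → same block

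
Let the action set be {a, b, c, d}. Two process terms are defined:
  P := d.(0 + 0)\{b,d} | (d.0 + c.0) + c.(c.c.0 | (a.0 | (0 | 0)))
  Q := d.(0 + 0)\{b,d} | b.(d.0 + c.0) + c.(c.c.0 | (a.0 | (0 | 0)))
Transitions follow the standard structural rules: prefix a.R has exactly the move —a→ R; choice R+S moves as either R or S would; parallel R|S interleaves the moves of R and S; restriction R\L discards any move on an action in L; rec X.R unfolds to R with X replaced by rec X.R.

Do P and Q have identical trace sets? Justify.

trace-distinct — witness ⟨cd⟩

Reachable graph of P (10 states):
  u0 = d.(0 + 0)\{b,d} | (d.0 + c.0) + c.(c.c.0 | (a.0 | (0 | 0))) → =c=> u1, =c=> u2, =d=> u2, =d=> u3
  u1 = c.c.0 | (a.0 | (0 | 0)) → =a=> u4, =c=> u5
  u2 = d.(0 + 0)\{b,d} | 0 → =d=> u6
  u3 = (0 + 0)\{b,d} | (d.0 + c.0) → =c=> u6, =d=> u6
  u4 = c.c.0 | (0 | (0 | 0)) → =c=> u7
  u5 = c.0 | (a.0 | (0 | 0)) → =a=> u7, =c=> u8
  u6 = (0 + 0)\{b,d} | 0 → ·
  u7 = c.0 | (0 | (0 | 0)) → =c=> u9
  u8 = 0 | (a.0 | (0 | 0)) → =a=> u9
  u9 = 0 | (0 | (0 | 0)) → ·
Reachable graph of Q (12 states):
  v0 = d.(0 + 0)\{b,d} | b.(d.0 + c.0) + c.(c.c.0 | (a.0 | (0 | 0))) → =b=> v1, =c=> v2, =d=> v3
  v1 = d.(0 + 0)\{b,d} | (d.0 + c.0) → =c=> v4, =d=> v4, =d=> v5
  v2 = c.c.0 | (a.0 | (0 | 0)) → =a=> v6, =c=> v7
  v3 = (0 + 0)\{b,d} | b.(d.0 + c.0) → =b=> v5
  v4 = d.(0 + 0)\{b,d} | 0 → =d=> v8
  v5 = (0 + 0)\{b,d} | (d.0 + c.0) → =c=> v8, =d=> v8
  v6 = c.c.0 | (0 | (0 | 0)) → =c=> v9
  v7 = c.0 | (a.0 | (0 | 0)) → =a=> v9, =c=> v10
  v8 = (0 + 0)\{b,d} | 0 → ·
  v9 = c.0 | (0 | (0 | 0)) → =c=> v11
  v10 = 0 | (a.0 | (0 | 0)) → =a=> v11
  v11 = 0 | (0 | (0 | 0)) → ·
Trace ⟨cd⟩ through P, begin at {u0}:
  step 1 (c): {u1, u2}
  step 2 (d): {u6}
  ✓ P
Trace ⟨cd⟩ through Q, begin at {v0}:
  step 1 (c): {v2}
  step 2 (d): no successor for Q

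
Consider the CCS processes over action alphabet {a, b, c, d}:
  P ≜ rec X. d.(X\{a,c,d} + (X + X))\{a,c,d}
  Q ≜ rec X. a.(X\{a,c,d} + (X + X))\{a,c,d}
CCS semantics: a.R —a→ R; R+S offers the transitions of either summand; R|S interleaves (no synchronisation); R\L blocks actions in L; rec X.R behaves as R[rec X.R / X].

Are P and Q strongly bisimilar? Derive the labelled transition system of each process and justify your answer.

Reachable graph of P (2 states):
  p0 = rec X. d.(X\{a,c,d} + (X + X))\{a,c,d} ⊢ —d→ p1
  p1 = ((rec X. d.(X\{a,c,d} + (X + X))\{a,c,d})\{a,c,d} + ((rec X. d.(X\{a,c,d} + (X + X))\{a,c,d}) + (rec X. d.(X\{a,c,d} + (X + X))\{a,c,d})))\{a,c,d} ⊢ deadlocked
Reachable graph of Q (2 states):
  q0 = rec X. a.(X\{a,c,d} + (X + X))\{a,c,d} ⊢ —a→ q1
  q1 = ((rec X. a.(X\{a,c,d} + (X + X))\{a,c,d})\{a,c,d} + ((rec X. a.(X\{a,c,d} + (X + X))\{a,c,d}) + (rec X. a.(X\{a,c,d} + (X + X))\{a,c,d})))\{a,c,d} ⊢ deadlocked
Coarsest stable partition (strong bisimilarity classes):
  B0 = {p0}
  B1 = {p1, q1}
  B2 = {q0}
p0 ∈ B0, q0 ∈ B2 → different blocks

NO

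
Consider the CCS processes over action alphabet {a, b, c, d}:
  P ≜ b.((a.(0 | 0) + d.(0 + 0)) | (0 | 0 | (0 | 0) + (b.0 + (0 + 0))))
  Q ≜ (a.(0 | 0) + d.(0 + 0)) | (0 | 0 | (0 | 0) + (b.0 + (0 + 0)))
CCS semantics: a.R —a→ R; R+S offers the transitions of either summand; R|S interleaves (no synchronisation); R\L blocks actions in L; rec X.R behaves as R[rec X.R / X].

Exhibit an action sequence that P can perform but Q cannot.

bb

LTS(P): 7 reachable states
  m0 = b.((a.(0 | 0) + d.(0 + 0)) | (0 | 0 | (0 | 0) + (b.0 + (0 + 0)))) → --b--▸ m1
  m1 = (a.(0 | 0) + d.(0 + 0)) | (0 | 0 | (0 | 0) + (b.0 + (0 + 0))) → --a--▸ m2, --b--▸ m3, --d--▸ m4
  m2 = 0 | 0 | (0 | 0 | (0 | 0) + (b.0 + (0 + 0))) → --b--▸ m5
  m3 = (a.(0 | 0) + d.(0 + 0)) | 0 → --a--▸ m5, --d--▸ m6
  m4 = (0 + 0) | (0 | 0 | (0 | 0) + (b.0 + (0 + 0))) → --b--▸ m6
  m5 = 0 | 0 | 0 → ·
  m6 = (0 + 0) | 0 → ·
LTS(Q): 6 reachable states
  n0 = (a.(0 | 0) + d.(0 + 0)) | (0 | 0 | (0 | 0) + (b.0 + (0 + 0))) → --a--▸ n1, --b--▸ n2, --d--▸ n3
  n1 = 0 | 0 | (0 | 0 | (0 | 0) + (b.0 + (0 + 0))) → --b--▸ n4
  n2 = (a.(0 | 0) + d.(0 + 0)) | 0 → --a--▸ n4, --d--▸ n5
  n3 = (0 + 0) | (0 | 0 | (0 | 0) + (b.0 + (0 + 0))) → --b--▸ n5
  n4 = 0 | 0 | 0 → ·
  n5 = (0 + 0) | 0 → ·
Executing bb from P (initial set {m0}):
  [1] b ⇒ {m1}
  [2] b ⇒ {m3}
  ✓ P
Executing bb from Q (initial set {n0}):
  [1] b ⇒ {n2}
  [2] b ⇒ ∅ (Q stuck)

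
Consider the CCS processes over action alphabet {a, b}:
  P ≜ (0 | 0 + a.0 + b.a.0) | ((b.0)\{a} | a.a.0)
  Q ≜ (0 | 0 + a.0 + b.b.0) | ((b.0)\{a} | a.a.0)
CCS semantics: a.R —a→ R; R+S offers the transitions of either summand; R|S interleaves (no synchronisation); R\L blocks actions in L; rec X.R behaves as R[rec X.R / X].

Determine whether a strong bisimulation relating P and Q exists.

Reachable graph of P (18 states):
  s0 = (0 | 0 + a.0 + b.a.0) | ((b.0)\{a} | a.a.0) has moves ··a··> s1, ··a··> s2, ··b··> s3, ··b··> s4
  s1 = (0 | 0 + a.0 + b.a.0) | ((b.0)\{a} | a.0) has moves ··a··> s5, ··a··> s6, ··b··> s7, ··b··> s8
  s2 = 0 | ((b.0)\{a} | a.a.0) has moves ··a··> s6, ··b··> s9
  s3 = (0 | 0 + a.0 + b.a.0) | (0\{a} | a.a.0) has moves ··a··> s7, ··a··> s9, ··b··> s10
  s4 = a.0 | ((b.0)\{a} | a.a.0) has moves ··a··> s2, ··a··> s8, ··b··> s10
  s5 = (0 | 0 + a.0 + b.a.0) | ((b.0)\{a} | 0) has moves ··a··> s11, ··b··> s12, ··b··> s13
  s6 = 0 | ((b.0)\{a} | a.0) has moves ··a··> s11, ··b··> s14
  s7 = (0 | 0 + a.0 + b.a.0) | (0\{a} | a.0) has moves ··a··> s12, ··a··> s14, ··b··> s15
  s8 = a.0 | ((b.0)\{a} | a.0) has moves ··a··> s13, ··a··> s6, ··b··> s15
  s9 = 0 | (0\{a} | a.a.0) has moves ··a··> s14
  s10 = a.0 | (0\{a} | a.a.0) has moves ··a··> s15, ··a··> s9
  s11 = 0 | ((b.0)\{a} | 0) has moves ··b··> s16
  s12 = (0 | 0 + a.0 + b.a.0) | (0\{a} | 0) has moves ··a··> s16, ··b··> s17
  s13 = a.0 | ((b.0)\{a} | 0) has moves ··a··> s11, ··b··> s17
  s14 = 0 | (0\{a} | a.0) has moves ··a··> s16
  s15 = a.0 | (0\{a} | a.0) has moves ··a··> s14, ··a··> s17
  s16 = 0 | (0\{a} | 0) has moves stopped
  s17 = a.0 | (0\{a} | 0) has moves ··a··> s16
Reachable graph of Q (18 states):
  t0 = (0 | 0 + a.0 + b.b.0) | ((b.0)\{a} | a.a.0) has moves ··a··> t1, ··a··> t2, ··b··> t3, ··b··> t4
  t1 = (0 | 0 + a.0 + b.b.0) | ((b.0)\{a} | a.0) has moves ··a··> t5, ··a··> t6, ··b··> t7, ··b··> t8
  t2 = 0 | ((b.0)\{a} | a.a.0) has moves ··a··> t6, ··b··> t9
  t3 = (0 | 0 + a.0 + b.b.0) | (0\{a} | a.a.0) has moves ··a··> t7, ··a··> t9, ··b··> t10
  t4 = b.0 | ((b.0)\{a} | a.a.0) has moves ··a··> t8, ··b··> t10, ··b··> t2
  t5 = (0 | 0 + a.0 + b.b.0) | ((b.0)\{a} | 0) has moves ··a··> t11, ··b··> t12, ··b··> t13
  t6 = 0 | ((b.0)\{a} | a.0) has moves ··a··> t11, ··b··> t14
  t7 = (0 | 0 + a.0 + b.b.0) | (0\{a} | a.0) has moves ··a··> t12, ··a··> t14, ··b··> t15
  t8 = b.0 | ((b.0)\{a} | a.0) has moves ··a··> t13, ··b··> t15, ··b··> t6
  t9 = 0 | (0\{a} | a.a.0) has moves ··a··> t14
  t10 = b.0 | (0\{a} | a.a.0) has moves ··a··> t15, ··b··> t9
  t11 = 0 | ((b.0)\{a} | 0) has moves ··b··> t16
  t12 = (0 | 0 + a.0 + b.b.0) | (0\{a} | 0) has moves ··a··> t16, ··b··> t17
  t13 = b.0 | ((b.0)\{a} | 0) has moves ··b··> t11, ··b··> t17
  t14 = 0 | (0\{a} | a.0) has moves ··a··> t16
  t15 = b.0 | (0\{a} | a.0) has moves ··a··> t17, ··b··> t14
  t16 = 0 | (0\{a} | 0) has moves stopped
  t17 = b.0 | (0\{a} | 0) has moves ··b··> t16
Coarsest stable partition (strong bisimilarity classes):
  B0 = {s0}
  B1 = {s1}
  B2 = {s2, s8, t10, t2}
  B3 = {s15, s9, t9}
  B4 = {s14, s17, t14}
  B5 = {s16, t16}
  B6 = {s13, s6, t15, t6}
  B7 = {s11, t11, t17}
  B8 = {s5}
  B9 = {s12}
  B10 = {s7}
  B11 = {s3}
  B12 = {s10}
  B13 = {s4}
  B14 = {t0}
  B15 = {t3}
  B16 = {t7}
  B17 = {t12}
  B18 = {t1}
  B19 = {t8}
  B20 = {t13}
  B21 = {t5}
  B22 = {t4}
s0 ∈ B0, t0 ∈ B14 → different blocks

NO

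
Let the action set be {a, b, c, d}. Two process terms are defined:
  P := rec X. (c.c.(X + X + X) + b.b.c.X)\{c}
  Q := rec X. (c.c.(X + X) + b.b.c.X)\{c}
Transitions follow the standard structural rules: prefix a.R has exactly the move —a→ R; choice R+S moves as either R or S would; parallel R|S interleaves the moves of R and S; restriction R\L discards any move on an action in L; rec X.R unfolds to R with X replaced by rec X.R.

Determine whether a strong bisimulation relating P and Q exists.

P ~ Q

Reachable graph of P (3 states):
  s0 = rec X. (c.c.(X + X + X) + b.b.c.X)\{c} has moves --b--▸ s1
  s1 = (b.c.(rec X. (c.c.(X + X + X) + b.b.c.X)\{c}))\{c} has moves --b--▸ s2
  s2 = (c.(rec X. (c.c.(X + X + X) + b.b.c.X)\{c}))\{c} has moves (no moves)
Reachable graph of Q (3 states):
  t0 = rec X. (c.c.(X + X) + b.b.c.X)\{c} has moves --b--▸ t1
  t1 = (b.c.(rec X. (c.c.(X + X) + b.b.c.X)\{c}))\{c} has moves --b--▸ t2
  t2 = (c.(rec X. (c.c.(X + X) + b.b.c.X)\{c}))\{c} has moves (no moves)
Bisimilarity quotient blocks:
  B0 = {s0, t0}
  B1 = {s1, t1}
  B2 = {s2, t2}
s0 ∈ B0, t0 ∈ B0 → same block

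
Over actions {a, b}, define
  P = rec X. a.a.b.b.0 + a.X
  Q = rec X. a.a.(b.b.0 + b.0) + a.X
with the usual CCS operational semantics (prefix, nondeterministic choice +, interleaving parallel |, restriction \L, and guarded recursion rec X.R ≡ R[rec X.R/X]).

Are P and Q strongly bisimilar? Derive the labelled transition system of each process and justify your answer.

P ≁ Q

P's transition system — 5 states:
  m0 = rec X. a.a.b.b.0 + a.X → -a-> m0, -a-> m1
  m1 = a.b.b.0 → -a-> m2
  m2 = b.b.0 → -b-> m3
  m3 = b.0 → -b-> m4
  m4 = 0 → (no moves)
Q's transition system — 5 states:
  n0 = rec X. a.a.(b.b.0 + b.0) + a.X → -a-> n0, -a-> n1
  n1 = a.(b.b.0 + b.0) → -a-> n2
  n2 = b.b.0 + b.0 → -b-> n3, -b-> n4
  n3 = 0 → (no moves)
  n4 = b.0 → -b-> n3
Partition-refinement fixed point:
  B0 = {m0}
  B1 = {m1}
  B2 = {m2}
  B3 = {m3, n4}
  B4 = {m4, n3}
  B5 = {n0}
  B6 = {n1}
  B7 = {n2}
m0 ∈ B0, n0 ∈ B5 → different blocks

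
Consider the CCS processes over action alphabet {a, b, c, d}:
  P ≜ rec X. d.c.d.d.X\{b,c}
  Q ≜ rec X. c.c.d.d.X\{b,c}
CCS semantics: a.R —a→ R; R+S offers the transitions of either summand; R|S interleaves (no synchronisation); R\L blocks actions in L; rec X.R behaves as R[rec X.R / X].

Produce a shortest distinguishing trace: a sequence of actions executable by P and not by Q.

d

P's transition system — 6 states:
  s0 = rec X. d.c.d.d.X\{b,c} | ··d··> s1
  s1 = c.d.d.(rec X. d.c.d.d.X\{b,c})\{b,c} | ··c··> s2
  s2 = d.d.(rec X. d.c.d.d.X\{b,c})\{b,c} | ··d··> s3
  s3 = d.(rec X. d.c.d.d.X\{b,c})\{b,c} | ··d··> s4
  s4 = (rec X. d.c.d.d.X\{b,c})\{b,c} | ··d··> s5
  s5 = (c.d.d.(rec X. d.c.d.d.X\{b,c})\{b,c})\{b,c} | deadlocked
Q's transition system — 5 states:
  t0 = rec X. c.c.d.d.X\{b,c} | ··c··> t1
  t1 = c.d.d.(rec X. c.c.d.d.X\{b,c})\{b,c} | ··c··> t2
  t2 = d.d.(rec X. c.c.d.d.X\{b,c})\{b,c} | ··d··> t3
  t3 = d.(rec X. c.c.d.d.X\{b,c})\{b,c} | ··d··> t4
  t4 = (rec X. c.c.d.d.X\{b,c})\{b,c} | deadlocked
Run σ = ⟨d⟩ on P: start {s0}
  after d @ step 1: {s1}
  P completes σ.
Run σ = ⟨d⟩ on Q: start {t0}
  after d @ step 1: ∅  — Q cannot continue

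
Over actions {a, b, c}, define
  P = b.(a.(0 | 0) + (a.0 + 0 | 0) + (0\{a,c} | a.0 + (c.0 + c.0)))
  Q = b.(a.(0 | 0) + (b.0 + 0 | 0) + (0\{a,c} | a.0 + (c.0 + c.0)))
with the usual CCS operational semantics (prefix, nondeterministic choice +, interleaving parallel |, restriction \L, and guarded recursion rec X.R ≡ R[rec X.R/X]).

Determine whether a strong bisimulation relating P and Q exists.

P's transition system — 5 states:
  m0 = b.(a.(0 | 0) + (a.0 + 0 | 0) + (0\{a,c} | a.0 + (c.0 + c.0))) ⊢ =b=> m1
  m1 = a.(0 | 0) + (a.0 + 0 | 0) + (0\{a,c} | a.0 + (c.0 + c.0)) ⊢ =a=> m2, =a=> m3, =a=> m4, =c=> m2
  m2 = 0 ⊢ ·
  m3 = 0 | 0 ⊢ ·
  m4 = 0\{a,c} | 0 ⊢ ·
Q's transition system — 5 states:
  n0 = b.(a.(0 | 0) + (b.0 + 0 | 0) + (0\{a,c} | a.0 + (c.0 + c.0))) ⊢ =b=> n1
  n1 = a.(0 | 0) + (b.0 + 0 | 0) + (0\{a,c} | a.0 + (c.0 + c.0)) ⊢ =a=> n2, =a=> n3, =b=> n4, =c=> n4
  n2 = 0 | 0 ⊢ ·
  n3 = 0\{a,c} | 0 ⊢ ·
  n4 = 0 ⊢ ·
Partition-refinement fixed point:
  B0 = {m0}
  B1 = {m1}
  B2 = {m2, m3, m4, n2, n3, n4}
  B3 = {n0}
  B4 = {n1}
m0 ∈ B0, n0 ∈ B3 → different blocks

NO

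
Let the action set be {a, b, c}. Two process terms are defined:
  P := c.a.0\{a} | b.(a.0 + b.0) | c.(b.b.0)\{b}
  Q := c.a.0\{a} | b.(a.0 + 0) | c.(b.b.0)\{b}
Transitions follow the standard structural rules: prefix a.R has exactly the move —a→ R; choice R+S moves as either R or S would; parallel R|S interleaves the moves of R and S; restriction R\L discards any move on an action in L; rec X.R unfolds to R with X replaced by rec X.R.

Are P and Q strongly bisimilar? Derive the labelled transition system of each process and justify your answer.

P's transition system — 18 states:
  u0 = c.a.0\{a} | b.(a.0 + b.0) | c.(b.b.0)\{b} :: --b--▸ u1, --c--▸ u2, --c--▸ u3
  u1 = c.a.0\{a} | (a.0 + b.0) | c.(b.b.0)\{b} :: --a--▸ u4, --b--▸ u4, --c--▸ u5, --c--▸ u6
  u2 = a.0\{a} | b.(a.0 + b.0) | c.(b.b.0)\{b} :: --a--▸ u7, --b--▸ u5, --c--▸ u8
  u3 = c.a.0\{a} | b.(a.0 + b.0) | (b.b.0)\{b} :: --b--▸ u6, --c--▸ u8
  u4 = c.a.0\{a} | 0 | c.(b.b.0)\{b} :: --c--▸ u10, --c--▸ u9
  u5 = a.0\{a} | (a.0 + b.0) | c.(b.b.0)\{b} :: --a--▸ u11, --a--▸ u9, --b--▸ u9, --c--▸ u12
  u6 = c.a.0\{a} | (a.0 + b.0) | (b.b.0)\{b} :: --a--▸ u10, --b--▸ u10, --c--▸ u12
  u7 = 0\{a} | b.(a.0 + b.0) | c.(b.b.0)\{b} :: --b--▸ u11, --c--▸ u13
  u8 = a.0\{a} | b.(a.0 + b.0) | (b.b.0)\{b} :: --a--▸ u13, --b--▸ u12
  u9 = a.0\{a} | 0 | c.(b.b.0)\{b} :: --a--▸ u14, --c--▸ u15
  u10 = c.a.0\{a} | 0 | (b.b.0)\{b} :: --c--▸ u15
  u11 = 0\{a} | (a.0 + b.0) | c.(b.b.0)\{b} :: --a--▸ u14, --b--▸ u14, --c--▸ u16
  u12 = a.0\{a} | (a.0 + b.0) | (b.b.0)\{b} :: --a--▸ u15, --a--▸ u16, --b--▸ u15
  u13 = 0\{a} | b.(a.0 + b.0) | (b.b.0)\{b} :: --b--▸ u16
  u14 = 0\{a} | 0 | c.(b.b.0)\{b} :: --c--▸ u17
  u15 = a.0\{a} | 0 | (b.b.0)\{b} :: --a--▸ u17
  u16 = 0\{a} | (a.0 + b.0) | (b.b.0)\{b} :: --a--▸ u17, --b--▸ u17
  u17 = 0\{a} | 0 | (b.b.0)\{b} :: stopped
Q's transition system — 18 states:
  v0 = c.a.0\{a} | b.(a.0 + 0) | c.(b.b.0)\{b} :: --b--▸ v1, --c--▸ v2, --c--▸ v3
  v1 = c.a.0\{a} | (a.0 + 0) | c.(b.b.0)\{b} :: --a--▸ v4, --c--▸ v5, --c--▸ v6
  v2 = a.0\{a} | b.(a.0 + 0) | c.(b.b.0)\{b} :: --a--▸ v7, --b--▸ v5, --c--▸ v8
  v3 = c.a.0\{a} | b.(a.0 + 0) | (b.b.0)\{b} :: --b--▸ v6, --c--▸ v8
  v4 = c.a.0\{a} | 0 | c.(b.b.0)\{b} :: --c--▸ v10, --c--▸ v9
  v5 = a.0\{a} | (a.0 + 0) | c.(b.b.0)\{b} :: --a--▸ v11, --a--▸ v9, --c--▸ v12
  v6 = c.a.0\{a} | (a.0 + 0) | (b.b.0)\{b} :: --a--▸ v10, --c--▸ v12
  v7 = 0\{a} | b.(a.0 + 0) | c.(b.b.0)\{b} :: --b--▸ v11, --c--▸ v13
  v8 = a.0\{a} | b.(a.0 + 0) | (b.b.0)\{b} :: --a--▸ v13, --b--▸ v12
  v9 = a.0\{a} | 0 | c.(b.b.0)\{b} :: --a--▸ v14, --c--▸ v15
  v10 = c.a.0\{a} | 0 | (b.b.0)\{b} :: --c--▸ v15
  v11 = 0\{a} | (a.0 + 0) | c.(b.b.0)\{b} :: --a--▸ v14, --c--▸ v16
  v12 = a.0\{a} | (a.0 + 0) | (b.b.0)\{b} :: --a--▸ v15, --a--▸ v16
  v13 = 0\{a} | b.(a.0 + 0) | (b.b.0)\{b} :: --b--▸ v16
  v14 = 0\{a} | 0 | c.(b.b.0)\{b} :: --c--▸ v17
  v15 = a.0\{a} | 0 | (b.b.0)\{b} :: --a--▸ v17
  v16 = 0\{a} | (a.0 + 0) | (b.b.0)\{b} :: --a--▸ v17
  v17 = 0\{a} | 0 | (b.b.0)\{b} :: stopped
Partition-refinement fixed point:
  B0 = {u0}
  B1 = {u3}
  B2 = {u6}
  B3 = {u10, v10}
  B4 = {u15, v15, v16}
  B5 = {u17, v17}
  B6 = {u12}
  B7 = {u16}
  B8 = {u8}
  B9 = {u13}
  B10 = {u1}
  B11 = {u5}
  B12 = {u11}
  B13 = {u14, v14}
  B14 = {u9, v11, v9}
  B15 = {u4, v4}
  B16 = {u2}
  B17 = {u7}
  B18 = {v0}
  B19 = {v1}
  B20 = {v5}
  B21 = {v12}
  B22 = {v6}
  B23 = {v3}
  B24 = {v8}
  B25 = {v13}
  B26 = {v2}
  B27 = {v7}
u0 ∈ B0, v0 ∈ B18 → different blocks

P ≁ Q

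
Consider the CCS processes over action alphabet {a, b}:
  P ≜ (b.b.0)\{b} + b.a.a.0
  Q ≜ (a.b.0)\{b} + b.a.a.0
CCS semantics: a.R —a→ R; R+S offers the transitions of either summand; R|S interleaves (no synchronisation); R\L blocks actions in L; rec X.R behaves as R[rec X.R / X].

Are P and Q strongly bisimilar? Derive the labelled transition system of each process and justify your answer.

NO

Reachable graph of P (4 states):
  s0 = (b.b.0)\{b} + b.a.a.0 has moves =b=> s1
  s1 = a.a.0 has moves =a=> s2
  s2 = a.0 has moves =a=> s3
  s3 = 0 has moves deadlocked
Reachable graph of Q (5 states):
  t0 = (a.b.0)\{b} + b.a.a.0 has moves =a=> t1, =b=> t2
  t1 = (b.0)\{b} has moves deadlocked
  t2 = a.a.0 has moves =a=> t3
  t3 = a.0 has moves =a=> t4
  t4 = 0 has moves deadlocked
Coarsest stable partition (strong bisimilarity classes):
  B0 = {s0}
  B1 = {s1, t2}
  B2 = {s2, t3}
  B3 = {s3, t1, t4}
  B4 = {t0}
s0 ∈ B0, t0 ∈ B4 → different blocks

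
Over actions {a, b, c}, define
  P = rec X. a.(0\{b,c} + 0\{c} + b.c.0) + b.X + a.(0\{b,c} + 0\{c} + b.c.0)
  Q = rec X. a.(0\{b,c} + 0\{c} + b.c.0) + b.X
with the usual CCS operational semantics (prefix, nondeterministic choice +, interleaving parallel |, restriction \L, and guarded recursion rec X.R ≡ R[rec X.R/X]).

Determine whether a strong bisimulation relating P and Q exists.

P's transition system — 4 states:
  m0 = rec X. a.(0\{b,c} + 0\{c} + b.c.0) + b.X + a.(0\{b,c} + 0\{c} + b.c.0) has moves ··a··> m1, ··b··> m0
  m1 = 0\{b,c} + 0\{c} + b.c.0 has moves ··b··> m2
  m2 = c.0 has moves ··c··> m3
  m3 = 0 has moves deadlocked
Q's transition system — 4 states:
  n0 = rec X. a.(0\{b,c} + 0\{c} + b.c.0) + b.X has moves ··a··> n1, ··b··> n0
  n1 = 0\{b,c} + 0\{c} + b.c.0 has moves ··b··> n2
  n2 = c.0 has moves ··c··> n3
  n3 = 0 has moves deadlocked
Bisimilarity quotient blocks:
  B0 = {m0, n0}
  B1 = {m1, n1}
  B2 = {m2, n2}
  B3 = {m3, n3}
m0 ∈ B0, n0 ∈ B0 → same block

YES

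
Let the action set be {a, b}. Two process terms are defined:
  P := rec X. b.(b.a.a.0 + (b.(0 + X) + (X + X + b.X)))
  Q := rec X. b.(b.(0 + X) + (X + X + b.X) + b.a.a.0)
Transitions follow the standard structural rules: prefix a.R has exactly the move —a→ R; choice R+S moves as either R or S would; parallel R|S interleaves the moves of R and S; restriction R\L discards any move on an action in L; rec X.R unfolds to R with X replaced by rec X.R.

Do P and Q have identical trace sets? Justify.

trace-equivalent

LTS(P): 6 reachable states
  s0 = rec X. b.(b.a.a.0 + (b.(0 + X) + (X + X + b.X))) has moves ··b··> s1
  s1 = b.a.a.0 + (b.(0 + (rec X. b.(b.a.a.0 + (b.(0 + X) + (X + X + b.X))))) + ((rec X. b.(b.a.a.0 + (b.(0 + X) + (X + X + b.X)))) + (rec X. b.(b.a.a.0 + (b.(0 + X) + (X + X + b.X)))) + b.(rec X. b.(b.a.a.0 + (b.(0 + X) + (X + X + b.X)))))) has moves ··b··> s0, ··b··> s1, ··b··> s2, ··b··> s3
  s2 = 0 + (rec X. b.(b.a.a.0 + (b.(0 + X) + (X + X + b.X)))) has moves ··b··> s1
  s3 = a.a.0 has moves ··a··> s4
  s4 = a.0 has moves ··a··> s5
  s5 = 0 has moves stopped
LTS(Q): 6 reachable states
  t0 = rec X. b.(b.(0 + X) + (X + X + b.X) + b.a.a.0) has moves ··b··> t1
  t1 = b.(0 + (rec X. b.(b.(0 + X) + (X + X + b.X) + b.a.a.0))) + ((rec X. b.(b.(0 + X) + (X + X + b.X) + b.a.a.0)) + (rec X. b.(b.(0 + X) + (X + X + b.X) + b.a.a.0)) + b.(rec X. b.(b.(0 + X) + (X + X + b.X) + b.a.a.0))) + b.a.a.0 has moves ··b··> t0, ··b··> t1, ··b··> t2, ··b··> t3
  t2 = 0 + (rec X. b.(b.(0 + X) + (X + X + b.X) + b.a.a.0)) has moves ··b··> t1
  t3 = a.a.0 has moves ··a··> t4
  t4 = a.0 has moves ··a··> t5
  t5 = 0 has moves stopped
Coarsest stable partition (strong bisimilarity classes):
  B0 = {s0, s2, t0, t2}
  B1 = {s1, t1}
  B2 = {s3, t3}
  B3 = {s4, t4}
  B4 = {s5, t5}
s0 ∈ B0, t0 ∈ B0 → same block
Bisimilar ⇒ trace-equivalent.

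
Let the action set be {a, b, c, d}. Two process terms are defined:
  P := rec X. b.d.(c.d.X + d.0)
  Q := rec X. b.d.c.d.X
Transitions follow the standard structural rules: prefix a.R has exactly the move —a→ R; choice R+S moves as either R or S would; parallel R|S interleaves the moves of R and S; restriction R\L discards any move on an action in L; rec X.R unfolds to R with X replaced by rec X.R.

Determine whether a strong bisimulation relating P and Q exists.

NO

P's transition system — 5 states:
  s0 = rec X. b.d.(c.d.X + d.0) | -b-> s1
  s1 = d.(c.d.(rec X. b.d.(c.d.X + d.0)) + d.0) | -d-> s2
  s2 = c.d.(rec X. b.d.(c.d.X + d.0)) + d.0 | -c-> s3, -d-> s4
  s3 = d.(rec X. b.d.(c.d.X + d.0)) | -d-> s0
  s4 = 0 | (no moves)
Q's transition system — 4 states:
  t0 = rec X. b.d.c.d.X | -b-> t1
  t1 = d.c.d.(rec X. b.d.c.d.X) | -d-> t2
  t2 = c.d.(rec X. b.d.c.d.X) | -c-> t3
  t3 = d.(rec X. b.d.c.d.X) | -d-> t0
Bisimilarity quotient blocks:
  B0 = {s0}
  B1 = {s1}
  B2 = {s2}
  B3 = {s4}
  B4 = {s3}
  B5 = {t0}
  B6 = {t1}
  B7 = {t2}
  B8 = {t3}
s0 ∈ B0, t0 ∈ B5 → different blocks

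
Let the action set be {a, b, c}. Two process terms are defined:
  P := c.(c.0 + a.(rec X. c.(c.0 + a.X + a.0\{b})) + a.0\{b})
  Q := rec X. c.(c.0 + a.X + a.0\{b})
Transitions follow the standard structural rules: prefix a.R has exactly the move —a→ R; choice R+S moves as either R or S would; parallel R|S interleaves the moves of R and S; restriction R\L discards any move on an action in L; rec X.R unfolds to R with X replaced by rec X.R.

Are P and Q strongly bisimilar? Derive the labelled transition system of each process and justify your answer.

bisimilar

P's transition system — 5 states:
  p0 = c.(c.0 + a.(rec X. c.(c.0 + a.X + a.0\{b})) + a.0\{b}) → --c--▸ p1
  p1 = c.0 + a.(rec X. c.(c.0 + a.X + a.0\{b})) + a.0\{b} → --a--▸ p2, --a--▸ p3, --c--▸ p4
  p2 = 0\{b} → (no moves)
  p3 = rec X. c.(c.0 + a.X + a.0\{b}) → --c--▸ p1
  p4 = 0 → (no moves)
Q's transition system — 4 states:
  q0 = rec X. c.(c.0 + a.X + a.0\{b}) → --c--▸ q1
  q1 = c.0 + a.(rec X. c.(c.0 + a.X + a.0\{b})) + a.0\{b} → --a--▸ q0, --a--▸ q2, --c--▸ q3
  q2 = 0\{b} → (no moves)
  q3 = 0 → (no moves)
Coarsest stable partition (strong bisimilarity classes):
  B0 = {p0, p3, q0}
  B1 = {p1, q1}
  B2 = {p2, p4, q2, q3}
p0 ∈ B0, q0 ∈ B0 → same block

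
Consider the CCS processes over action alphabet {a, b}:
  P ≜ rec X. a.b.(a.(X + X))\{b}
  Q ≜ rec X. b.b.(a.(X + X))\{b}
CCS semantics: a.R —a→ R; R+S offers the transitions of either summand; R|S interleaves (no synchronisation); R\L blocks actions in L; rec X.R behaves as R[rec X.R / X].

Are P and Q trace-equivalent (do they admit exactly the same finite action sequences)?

P's transition system — 5 states:
  m0 = rec X. a.b.(a.(X + X))\{b} ⊢ -a-> m1
  m1 = b.(a.((rec X. a.b.(a.(X + X))\{b}) + (rec X. a.b.(a.(X + X))\{b})))\{b} ⊢ -b-> m2
  m2 = (a.((rec X. a.b.(a.(X + X))\{b}) + (rec X. a.b.(a.(X + X))\{b})))\{b} ⊢ -a-> m3
  m3 = ((rec X. a.b.(a.(X + X))\{b}) + (rec X. a.b.(a.(X + X))\{b}))\{b} ⊢ -a-> m4
  m4 = (b.(a.((rec X. a.b.(a.(X + X))\{b}) + (rec X. a.b.(a.(X + X))\{b})))\{b})\{b} ⊢ ∅
Q's transition system — 4 states:
  n0 = rec X. b.b.(a.(X + X))\{b} ⊢ -b-> n1
  n1 = b.(a.((rec X. b.b.(a.(X + X))\{b}) + (rec X. b.b.(a.(X + X))\{b})))\{b} ⊢ -b-> n2
  n2 = (a.((rec X. b.b.(a.(X + X))\{b}) + (rec X. b.b.(a.(X + X))\{b})))\{b} ⊢ -a-> n3
  n3 = ((rec X. b.b.(a.(X + X))\{b}) + (rec X. b.b.(a.(X + X))\{b}))\{b} ⊢ ∅
Trace ⟨a⟩ through P, begin at {m0}:
  [1] a ⇒ {m1}
  P completes σ.
Trace ⟨a⟩ through Q, begin at {n0}:
  [1] a ⇒ ∅  — Q cannot continue

trace-distinct — witness ⟨a⟩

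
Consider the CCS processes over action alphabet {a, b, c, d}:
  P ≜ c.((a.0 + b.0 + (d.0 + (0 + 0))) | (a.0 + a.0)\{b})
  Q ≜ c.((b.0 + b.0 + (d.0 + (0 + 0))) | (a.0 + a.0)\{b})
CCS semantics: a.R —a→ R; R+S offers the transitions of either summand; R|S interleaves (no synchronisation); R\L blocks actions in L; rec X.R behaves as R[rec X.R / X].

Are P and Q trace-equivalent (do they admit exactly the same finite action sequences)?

P's transition system — 5 states:
  p0 = c.((a.0 + b.0 + (d.0 + (0 + 0))) | (a.0 + a.0)\{b}) ⊢ --c--▸ p1
  p1 = (a.0 + b.0 + (d.0 + (0 + 0))) | (a.0 + a.0)\{b} ⊢ --a--▸ p2, --a--▸ p3, --b--▸ p3, --d--▸ p3
  p2 = (a.0 + b.0 + (d.0 + (0 + 0))) | 0\{b} ⊢ --a--▸ p4, --b--▸ p4, --d--▸ p4
  p3 = 0 | (a.0 + a.0)\{b} ⊢ --a--▸ p4
  p4 = 0 | 0\{b} ⊢ deadlocked
Q's transition system — 5 states:
  q0 = c.((b.0 + b.0 + (d.0 + (0 + 0))) | (a.0 + a.0)\{b}) ⊢ --c--▸ q1
  q1 = (b.0 + b.0 + (d.0 + (0 + 0))) | (a.0 + a.0)\{b} ⊢ --a--▸ q2, --b--▸ q3, --d--▸ q3
  q2 = (b.0 + b.0 + (d.0 + (0 + 0))) | 0\{b} ⊢ --b--▸ q4, --d--▸ q4
  q3 = 0 | (a.0 + a.0)\{b} ⊢ --a--▸ q4
  q4 = 0 | 0\{b} ⊢ deadlocked
Run σ = ⟨caa⟩ on P: start {p0}
  step 1 (c): {p1}
  step 2 (a): {p2, p3}
  step 3 (a): {p4}
  ✓ P
Run σ = ⟨caa⟩ on Q: start {q0}
  step 1 (c): {q1}
  step 2 (a): {q2}
  step 3 (a): no successor for Q

NO — witness ⟨caa⟩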